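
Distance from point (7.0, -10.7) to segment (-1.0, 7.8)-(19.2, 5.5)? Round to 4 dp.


Project P onto AB: t = 0.4939 (clamped to [0,1])
Closest point on segment: (8.9771, 6.664)
Distance: 17.4762

17.4762


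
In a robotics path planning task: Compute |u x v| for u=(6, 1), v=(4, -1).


|u x v| = |6*(-1) - 1*4|
= |(-6) - 4| = 10

10


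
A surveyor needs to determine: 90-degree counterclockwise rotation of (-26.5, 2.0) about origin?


90° CCW: (x,y) -> (-y, x)
(-26.5,2) -> (-2, -26.5)

(-2, -26.5)


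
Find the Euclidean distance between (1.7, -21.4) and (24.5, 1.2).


dx=22.8, dy=22.6
d^2 = 22.8^2 + 22.6^2 = 1030.6
d = sqrt(1030.6) = 32.103

32.103


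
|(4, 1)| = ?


|u| = sqrt(4^2 + 1^2) = sqrt(17) = 4.1231

4.1231


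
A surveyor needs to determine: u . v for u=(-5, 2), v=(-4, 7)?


u . v = u_x*v_x + u_y*v_y = (-5)*(-4) + 2*7
= 20 + 14 = 34

34


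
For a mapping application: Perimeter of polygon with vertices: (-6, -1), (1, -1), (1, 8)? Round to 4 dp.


Sides: (-6, -1)->(1, -1): sqrt(49) = 7, (1, -1)->(1, 8): sqrt(81) = 9, (1, 8)->(-6, -1): sqrt(130) = 11.401754
Sum = 27.401754
Perimeter = 27.4018

27.4018


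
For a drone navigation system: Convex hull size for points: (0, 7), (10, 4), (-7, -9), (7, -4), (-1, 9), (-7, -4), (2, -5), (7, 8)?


Convex hull vertices (CCW): (-7, -9), (7, -4), (10, 4), (7, 8), (-1, 9), (-7, -4)
Count = 6

6


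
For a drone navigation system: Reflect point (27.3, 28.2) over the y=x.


Reflection over y=x: (x,y) -> (y,x)
(27.3, 28.2) -> (28.2, 27.3)

(28.2, 27.3)


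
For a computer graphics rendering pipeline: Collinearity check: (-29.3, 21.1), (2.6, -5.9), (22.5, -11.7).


Cross product: (2.6-(-29.3))*((-11.7)-21.1) - ((-5.9)-21.1)*(22.5-(-29.3))
= 352.28

No, not collinear


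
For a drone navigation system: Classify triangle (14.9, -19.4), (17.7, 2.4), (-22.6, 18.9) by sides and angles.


Side lengths squared: AB^2=483.08, BC^2=1896.34, CA^2=2873.14
Sorted: [483.08, 1896.34, 2873.14]
By sides: Scalene, By angles: Obtuse

Scalene, Obtuse


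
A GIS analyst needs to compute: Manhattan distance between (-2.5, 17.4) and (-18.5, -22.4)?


|(-2.5)-(-18.5)| + |17.4-(-22.4)| = 16 + 39.8 = 55.8

55.8


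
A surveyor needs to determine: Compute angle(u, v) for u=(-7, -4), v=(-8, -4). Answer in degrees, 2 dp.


u.v = 72, |u| = sqrt(65) = 8.0623, |v| = sqrt(80) = 8.9443
cos(theta) = u.v/(|u||v|) = 72/sqrt(5200) = 0.99846
theta = acos(0.99846) = 3.18 degrees

3.18 degrees


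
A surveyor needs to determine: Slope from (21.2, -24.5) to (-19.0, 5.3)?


slope = (y2-y1)/(x2-x1) = (5.3-(-24.5))/((-19)-21.2) = 29.8/(-40.2) = -0.7413

-0.7413


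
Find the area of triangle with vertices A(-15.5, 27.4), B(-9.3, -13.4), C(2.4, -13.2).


Area = |x_A(y_B-y_C) + x_B(y_C-y_A) + x_C(y_A-y_B)|/2
= |3.1 + 377.58 + 97.92|/2
= 478.6/2 = 239.3

239.3


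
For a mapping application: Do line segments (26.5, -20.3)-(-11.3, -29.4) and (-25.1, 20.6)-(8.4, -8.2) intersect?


Cross products: d1=115.93, d2=-1277.56, d3=-2015.58, d4=-622.09
d1*d2 < 0 and d3*d4 < 0? no

No, they don't intersect


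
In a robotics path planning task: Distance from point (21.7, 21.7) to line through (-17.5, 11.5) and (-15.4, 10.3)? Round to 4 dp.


|cross product| = 68.46
|line direction| = sqrt(5.85) = 2.4187
Distance = 68.46/sqrt(5.85) = 28.3047

28.3047


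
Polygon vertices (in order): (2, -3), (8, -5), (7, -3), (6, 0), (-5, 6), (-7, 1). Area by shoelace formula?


Shoelace sum: (2*(-5) - 8*(-3)) + (8*(-3) - 7*(-5)) + (7*0 - 6*(-3)) + (6*6 - (-5)*0) + ((-5)*1 - (-7)*6) + ((-7)*(-3) - 2*1)
= 135
Area = |135|/2 = 67.5

67.5


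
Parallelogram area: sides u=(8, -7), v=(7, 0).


|u x v| = |8*0 - (-7)*7|
= |0 - (-49)| = 49

49


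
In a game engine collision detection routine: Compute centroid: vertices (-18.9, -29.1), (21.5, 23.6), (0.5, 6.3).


Centroid = ((x_A+x_B+x_C)/3, (y_A+y_B+y_C)/3)
= (((-18.9)+21.5+0.5)/3, ((-29.1)+23.6+6.3)/3)
= (1.0333, 0.2667)

(1.0333, 0.2667)


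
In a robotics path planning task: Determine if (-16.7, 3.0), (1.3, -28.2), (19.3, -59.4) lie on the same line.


Cross product: (1.3-(-16.7))*((-59.4)-3) - ((-28.2)-3)*(19.3-(-16.7))
= 0

Yes, collinear


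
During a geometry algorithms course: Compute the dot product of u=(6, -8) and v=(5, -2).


u . v = u_x*v_x + u_y*v_y = 6*5 + (-8)*(-2)
= 30 + 16 = 46

46


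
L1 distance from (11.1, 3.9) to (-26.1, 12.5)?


|11.1-(-26.1)| + |3.9-12.5| = 37.2 + 8.6 = 45.8

45.8


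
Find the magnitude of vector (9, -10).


|u| = sqrt(9^2 + (-10)^2) = sqrt(181) = 13.4536

13.4536


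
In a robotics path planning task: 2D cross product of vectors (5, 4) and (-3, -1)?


u x v = u_x*v_y - u_y*v_x = 5*(-1) - 4*(-3)
= (-5) - (-12) = 7

7


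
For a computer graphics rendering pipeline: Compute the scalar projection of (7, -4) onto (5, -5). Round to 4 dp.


u.v = 55, |v| = sqrt(50) = 7.0711
Scalar projection = u.v / |v| = 55 / sqrt(50) = 7.7782

7.7782


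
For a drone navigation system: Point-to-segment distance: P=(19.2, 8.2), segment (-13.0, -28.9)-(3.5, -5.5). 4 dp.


Project P onto AB: t = 1 (clamped to [0,1])
Closest point on segment: (3.5, -5.5)
Distance: 20.837

20.837


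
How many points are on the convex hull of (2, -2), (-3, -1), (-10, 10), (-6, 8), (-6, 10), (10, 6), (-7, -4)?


Convex hull vertices (CCW): (-10, 10), (-7, -4), (2, -2), (10, 6), (-6, 10)
Count = 5

5


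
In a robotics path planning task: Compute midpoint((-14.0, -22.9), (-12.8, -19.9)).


M = (((-14)+(-12.8))/2, ((-22.9)+(-19.9))/2)
= (-13.4, -21.4)

(-13.4, -21.4)


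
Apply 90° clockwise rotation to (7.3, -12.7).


90° CW: (x,y) -> (y, -x)
(7.3,-12.7) -> (-12.7, -7.3)

(-12.7, -7.3)


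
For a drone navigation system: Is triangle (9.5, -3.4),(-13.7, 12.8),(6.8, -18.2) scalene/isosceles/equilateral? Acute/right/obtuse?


Side lengths squared: AB^2=800.68, BC^2=1381.25, CA^2=226.33
Sorted: [226.33, 800.68, 1381.25]
By sides: Scalene, By angles: Obtuse

Scalene, Obtuse


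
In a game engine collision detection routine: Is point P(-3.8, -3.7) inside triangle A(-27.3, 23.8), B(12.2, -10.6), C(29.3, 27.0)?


Cross products: AB x AP = -277.85, BC x BP = 719.59, CA x CP = 1631.7
All same sign? no

No, outside


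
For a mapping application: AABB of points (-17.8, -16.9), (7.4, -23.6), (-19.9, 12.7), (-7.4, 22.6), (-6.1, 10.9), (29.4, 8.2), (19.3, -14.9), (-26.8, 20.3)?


x range: [-26.8, 29.4]
y range: [-23.6, 22.6]
Bounding box: (-26.8,-23.6) to (29.4,22.6)

(-26.8,-23.6) to (29.4,22.6)


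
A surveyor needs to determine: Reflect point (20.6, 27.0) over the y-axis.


Reflection over y-axis: (x,y) -> (-x,y)
(20.6, 27) -> (-20.6, 27)

(-20.6, 27)


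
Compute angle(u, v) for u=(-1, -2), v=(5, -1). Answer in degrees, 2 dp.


u.v = -3, |u| = sqrt(5) = 2.2361, |v| = sqrt(26) = 5.099
cos(theta) = u.v/(|u||v|) = -3/sqrt(130) = -0.263117
theta = acos(-0.263117) = 105.26 degrees

105.26 degrees


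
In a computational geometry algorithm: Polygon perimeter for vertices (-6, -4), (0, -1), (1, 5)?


Sides: (-6, -4)->(0, -1): sqrt(45) = 6.708204, (0, -1)->(1, 5): sqrt(37) = 6.082763, (1, 5)->(-6, -4): sqrt(130) = 11.401754
Sum = 24.192721
Perimeter = 24.1927

24.1927


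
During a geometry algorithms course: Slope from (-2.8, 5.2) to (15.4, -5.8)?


slope = (y2-y1)/(x2-x1) = ((-5.8)-5.2)/(15.4-(-2.8)) = (-11)/18.2 = -0.6044

-0.6044


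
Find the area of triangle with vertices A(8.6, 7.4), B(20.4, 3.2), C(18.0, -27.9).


Area = |x_A(y_B-y_C) + x_B(y_C-y_A) + x_C(y_A-y_B)|/2
= |267.46 + (-720.12) + 75.6|/2
= 377.06/2 = 188.53

188.53


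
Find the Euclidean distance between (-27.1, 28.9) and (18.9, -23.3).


dx=46, dy=-52.2
d^2 = 46^2 + (-52.2)^2 = 4840.84
d = sqrt(4840.84) = 69.5761

69.5761


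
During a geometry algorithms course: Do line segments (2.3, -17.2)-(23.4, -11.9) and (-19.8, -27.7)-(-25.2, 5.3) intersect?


Cross products: d1=-786, d2=-1510.92, d3=-104.42, d4=620.5
d1*d2 < 0 and d3*d4 < 0? no

No, they don't intersect


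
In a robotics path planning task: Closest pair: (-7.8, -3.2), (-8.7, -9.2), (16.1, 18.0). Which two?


d(P0,P1) = 6.0671, d(P0,P2) = 31.9476, d(P1,P2) = 36.8087
Closest: P0 and P1

Closest pair: (-7.8, -3.2) and (-8.7, -9.2), distance = 6.0671


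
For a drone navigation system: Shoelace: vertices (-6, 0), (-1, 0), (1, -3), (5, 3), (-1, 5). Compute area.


Shoelace sum: ((-6)*0 - (-1)*0) + ((-1)*(-3) - 1*0) + (1*3 - 5*(-3)) + (5*5 - (-1)*3) + ((-1)*0 - (-6)*5)
= 79
Area = |79|/2 = 39.5

39.5


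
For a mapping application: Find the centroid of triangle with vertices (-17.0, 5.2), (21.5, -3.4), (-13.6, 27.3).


Centroid = ((x_A+x_B+x_C)/3, (y_A+y_B+y_C)/3)
= (((-17)+21.5+(-13.6))/3, (5.2+(-3.4)+27.3)/3)
= (-3.0333, 9.7)

(-3.0333, 9.7)


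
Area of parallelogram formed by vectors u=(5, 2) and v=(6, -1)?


|u x v| = |5*(-1) - 2*6|
= |(-5) - 12| = 17

17


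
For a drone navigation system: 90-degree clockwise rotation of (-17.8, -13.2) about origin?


90° CW: (x,y) -> (y, -x)
(-17.8,-13.2) -> (-13.2, 17.8)

(-13.2, 17.8)


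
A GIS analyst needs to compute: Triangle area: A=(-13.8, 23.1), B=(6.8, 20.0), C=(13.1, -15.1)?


Area = |x_A(y_B-y_C) + x_B(y_C-y_A) + x_C(y_A-y_B)|/2
= |(-484.38) + (-259.76) + 40.61|/2
= 703.53/2 = 351.765

351.765


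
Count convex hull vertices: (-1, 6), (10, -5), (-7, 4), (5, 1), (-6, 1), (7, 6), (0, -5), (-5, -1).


Convex hull vertices (CCW): (-7, 4), (-6, 1), (-5, -1), (0, -5), (10, -5), (7, 6), (-1, 6)
Count = 7

7


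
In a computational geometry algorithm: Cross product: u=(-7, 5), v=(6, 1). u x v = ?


u x v = u_x*v_y - u_y*v_x = (-7)*1 - 5*6
= (-7) - 30 = -37

-37


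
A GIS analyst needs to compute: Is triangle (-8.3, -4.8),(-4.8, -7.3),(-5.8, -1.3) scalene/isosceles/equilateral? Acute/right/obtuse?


Side lengths squared: AB^2=18.5, BC^2=37, CA^2=18.5
Sorted: [18.5, 18.5, 37]
By sides: Isosceles, By angles: Right

Isosceles, Right


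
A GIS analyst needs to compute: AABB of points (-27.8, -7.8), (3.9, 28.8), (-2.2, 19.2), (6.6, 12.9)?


x range: [-27.8, 6.6]
y range: [-7.8, 28.8]
Bounding box: (-27.8,-7.8) to (6.6,28.8)

(-27.8,-7.8) to (6.6,28.8)


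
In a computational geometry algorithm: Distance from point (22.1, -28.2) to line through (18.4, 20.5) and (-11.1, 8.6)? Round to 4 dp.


|cross product| = 1480.68
|line direction| = sqrt(1011.86) = 31.8097
Distance = 1480.68/sqrt(1011.86) = 46.548

46.548


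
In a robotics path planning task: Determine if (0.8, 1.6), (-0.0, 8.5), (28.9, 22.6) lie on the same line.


Cross product: (0-0.8)*(22.6-1.6) - (8.5-1.6)*(28.9-0.8)
= -210.69

No, not collinear


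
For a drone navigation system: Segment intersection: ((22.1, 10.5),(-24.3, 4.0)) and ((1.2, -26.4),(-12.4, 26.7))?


Cross products: d1=-1611.63, d2=940.61, d3=1576.31, d4=-975.93
d1*d2 < 0 and d3*d4 < 0? yes

Yes, they intersect


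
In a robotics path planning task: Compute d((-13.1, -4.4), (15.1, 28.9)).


dx=28.2, dy=33.3
d^2 = 28.2^2 + 33.3^2 = 1904.13
d = sqrt(1904.13) = 43.6363

43.6363


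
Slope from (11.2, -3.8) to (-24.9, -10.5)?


slope = (y2-y1)/(x2-x1) = ((-10.5)-(-3.8))/((-24.9)-11.2) = (-6.7)/(-36.1) = 0.1856

0.1856


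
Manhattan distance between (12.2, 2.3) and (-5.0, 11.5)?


|12.2-(-5)| + |2.3-11.5| = 17.2 + 9.2 = 26.4

26.4


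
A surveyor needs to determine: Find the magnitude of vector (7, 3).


|u| = sqrt(7^2 + 3^2) = sqrt(58) = 7.6158

7.6158


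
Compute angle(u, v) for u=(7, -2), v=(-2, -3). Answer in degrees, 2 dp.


u.v = -8, |u| = sqrt(53) = 7.2801, |v| = sqrt(13) = 3.6056
cos(theta) = u.v/(|u||v|) = -8/sqrt(689) = -0.304776
theta = acos(-0.304776) = 107.74 degrees

107.74 degrees


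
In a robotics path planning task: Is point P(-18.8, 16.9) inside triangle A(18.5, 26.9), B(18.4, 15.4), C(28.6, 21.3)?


Cross products: AB x AP = -427.95, BC x BP = 234.78, CA x CP = 309.88
All same sign? no

No, outside


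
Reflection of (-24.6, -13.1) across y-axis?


Reflection over y-axis: (x,y) -> (-x,y)
(-24.6, -13.1) -> (24.6, -13.1)

(24.6, -13.1)


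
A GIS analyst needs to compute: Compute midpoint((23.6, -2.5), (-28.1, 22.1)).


M = ((23.6+(-28.1))/2, ((-2.5)+22.1)/2)
= (-2.25, 9.8)

(-2.25, 9.8)


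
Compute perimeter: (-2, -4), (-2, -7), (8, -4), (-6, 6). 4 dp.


Sides: (-2, -4)->(-2, -7): sqrt(9) = 3, (-2, -7)->(8, -4): sqrt(109) = 10.440307, (8, -4)->(-6, 6): sqrt(296) = 17.204651, (-6, 6)->(-2, -4): sqrt(116) = 10.77033
Sum = 41.415288
Perimeter = 41.4153

41.4153


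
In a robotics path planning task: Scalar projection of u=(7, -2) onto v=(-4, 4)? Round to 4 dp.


u.v = -36, |v| = sqrt(32) = 5.6569
Scalar projection = u.v / |v| = -36 / sqrt(32) = -6.364

-6.364


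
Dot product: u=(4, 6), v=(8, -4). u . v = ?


u . v = u_x*v_x + u_y*v_y = 4*8 + 6*(-4)
= 32 + (-24) = 8

8


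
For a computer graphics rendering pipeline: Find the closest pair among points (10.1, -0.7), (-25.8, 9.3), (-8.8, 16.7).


d(P0,P1) = 37.2667, d(P0,P2) = 25.6899, d(P1,P2) = 18.5408
Closest: P1 and P2

Closest pair: (-25.8, 9.3) and (-8.8, 16.7), distance = 18.5408


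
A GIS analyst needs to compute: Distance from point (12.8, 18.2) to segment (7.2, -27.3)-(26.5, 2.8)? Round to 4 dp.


Project P onto AB: t = 1 (clamped to [0,1])
Closest point on segment: (26.5, 2.8)
Distance: 20.6119

20.6119


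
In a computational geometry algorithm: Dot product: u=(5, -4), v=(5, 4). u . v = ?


u . v = u_x*v_x + u_y*v_y = 5*5 + (-4)*4
= 25 + (-16) = 9

9


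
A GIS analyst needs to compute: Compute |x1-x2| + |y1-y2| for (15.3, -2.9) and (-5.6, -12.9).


|15.3-(-5.6)| + |(-2.9)-(-12.9)| = 20.9 + 10 = 30.9

30.9


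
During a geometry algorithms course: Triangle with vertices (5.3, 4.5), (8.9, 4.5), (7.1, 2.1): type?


Side lengths squared: AB^2=12.96, BC^2=9, CA^2=9
Sorted: [9, 9, 12.96]
By sides: Isosceles, By angles: Acute

Isosceles, Acute


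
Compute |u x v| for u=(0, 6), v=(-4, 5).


|u x v| = |0*5 - 6*(-4)|
= |0 - (-24)| = 24

24


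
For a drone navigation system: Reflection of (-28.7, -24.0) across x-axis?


Reflection over x-axis: (x,y) -> (x,-y)
(-28.7, -24) -> (-28.7, 24)

(-28.7, 24)


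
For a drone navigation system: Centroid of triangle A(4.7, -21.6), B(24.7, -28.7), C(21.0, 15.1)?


Centroid = ((x_A+x_B+x_C)/3, (y_A+y_B+y_C)/3)
= ((4.7+24.7+21)/3, ((-21.6)+(-28.7)+15.1)/3)
= (16.8, -11.7333)

(16.8, -11.7333)


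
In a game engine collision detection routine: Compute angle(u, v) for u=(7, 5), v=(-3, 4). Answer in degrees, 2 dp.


u.v = -1, |u| = sqrt(74) = 8.6023, |v| = sqrt(25) = 5
cos(theta) = u.v/(|u||v|) = -1/sqrt(1850) = -0.02325
theta = acos(-0.02325) = 91.33 degrees

91.33 degrees


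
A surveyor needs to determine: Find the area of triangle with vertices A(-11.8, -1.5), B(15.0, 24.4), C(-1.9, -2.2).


Area = |x_A(y_B-y_C) + x_B(y_C-y_A) + x_C(y_A-y_B)|/2
= |(-313.88) + (-10.5) + 49.21|/2
= 275.17/2 = 137.585

137.585


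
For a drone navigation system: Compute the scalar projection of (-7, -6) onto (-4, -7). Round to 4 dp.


u.v = 70, |v| = sqrt(65) = 8.0623
Scalar projection = u.v / |v| = 70 / sqrt(65) = 8.6824

8.6824


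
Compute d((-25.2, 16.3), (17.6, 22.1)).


dx=42.8, dy=5.8
d^2 = 42.8^2 + 5.8^2 = 1865.48
d = sqrt(1865.48) = 43.1912

43.1912


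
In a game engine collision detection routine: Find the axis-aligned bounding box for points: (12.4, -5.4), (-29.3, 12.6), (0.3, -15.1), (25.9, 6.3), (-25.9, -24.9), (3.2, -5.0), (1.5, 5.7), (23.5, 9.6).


x range: [-29.3, 25.9]
y range: [-24.9, 12.6]
Bounding box: (-29.3,-24.9) to (25.9,12.6)

(-29.3,-24.9) to (25.9,12.6)


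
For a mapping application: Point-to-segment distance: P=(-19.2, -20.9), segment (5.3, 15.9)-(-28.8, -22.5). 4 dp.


Project P onto AB: t = 0.8526 (clamped to [0,1])
Closest point on segment: (-23.773, -16.8391)
Distance: 6.1158

6.1158


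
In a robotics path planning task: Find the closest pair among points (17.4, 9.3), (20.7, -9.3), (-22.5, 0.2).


d(P0,P1) = 18.8905, d(P0,P2) = 40.9246, d(P1,P2) = 44.2322
Closest: P0 and P1

Closest pair: (17.4, 9.3) and (20.7, -9.3), distance = 18.8905


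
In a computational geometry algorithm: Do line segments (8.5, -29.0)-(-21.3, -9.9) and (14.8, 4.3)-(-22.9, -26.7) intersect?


Cross products: d1=1060.11, d2=-583.76, d3=-1112.67, d4=531.2
d1*d2 < 0 and d3*d4 < 0? yes

Yes, they intersect


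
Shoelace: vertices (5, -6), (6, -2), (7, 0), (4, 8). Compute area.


Shoelace sum: (5*(-2) - 6*(-6)) + (6*0 - 7*(-2)) + (7*8 - 4*0) + (4*(-6) - 5*8)
= 32
Area = |32|/2 = 16

16


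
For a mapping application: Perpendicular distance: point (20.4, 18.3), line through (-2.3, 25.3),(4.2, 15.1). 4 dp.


|cross product| = 186.04
|line direction| = sqrt(146.29) = 12.095
Distance = 186.04/sqrt(146.29) = 15.3815

15.3815


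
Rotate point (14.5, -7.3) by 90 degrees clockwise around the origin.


90° CW: (x,y) -> (y, -x)
(14.5,-7.3) -> (-7.3, -14.5)

(-7.3, -14.5)


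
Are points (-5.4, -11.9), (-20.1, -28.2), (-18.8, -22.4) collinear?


Cross product: ((-20.1)-(-5.4))*((-22.4)-(-11.9)) - ((-28.2)-(-11.9))*((-18.8)-(-5.4))
= -64.07

No, not collinear


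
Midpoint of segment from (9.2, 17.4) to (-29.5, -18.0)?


M = ((9.2+(-29.5))/2, (17.4+(-18))/2)
= (-10.15, -0.3)

(-10.15, -0.3)


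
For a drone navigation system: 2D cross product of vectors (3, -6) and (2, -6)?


u x v = u_x*v_y - u_y*v_x = 3*(-6) - (-6)*2
= (-18) - (-12) = -6

-6


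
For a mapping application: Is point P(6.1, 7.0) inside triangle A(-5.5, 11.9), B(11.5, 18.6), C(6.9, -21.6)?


Cross products: AB x AP = -161.02, BC x BP = -163.72, CA x CP = -327.84
All same sign? yes

Yes, inside


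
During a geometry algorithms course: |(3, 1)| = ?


|u| = sqrt(3^2 + 1^2) = sqrt(10) = 3.1623

3.1623


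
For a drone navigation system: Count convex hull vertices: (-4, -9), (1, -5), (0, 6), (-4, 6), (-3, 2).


Convex hull vertices (CCW): (-4, -9), (1, -5), (0, 6), (-4, 6)
Count = 4

4


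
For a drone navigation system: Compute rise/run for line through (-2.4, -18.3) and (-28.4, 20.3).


slope = (y2-y1)/(x2-x1) = (20.3-(-18.3))/((-28.4)-(-2.4)) = 38.6/(-26) = -1.4846

-1.4846


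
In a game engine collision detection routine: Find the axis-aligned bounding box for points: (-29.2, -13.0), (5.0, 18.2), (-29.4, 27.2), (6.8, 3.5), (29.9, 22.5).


x range: [-29.4, 29.9]
y range: [-13, 27.2]
Bounding box: (-29.4,-13) to (29.9,27.2)

(-29.4,-13) to (29.9,27.2)


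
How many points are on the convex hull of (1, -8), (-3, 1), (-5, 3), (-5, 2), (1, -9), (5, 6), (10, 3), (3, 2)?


Convex hull vertices (CCW): (-5, 2), (1, -9), (10, 3), (5, 6), (-5, 3)
Count = 5

5


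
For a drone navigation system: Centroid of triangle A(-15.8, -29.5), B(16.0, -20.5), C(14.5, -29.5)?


Centroid = ((x_A+x_B+x_C)/3, (y_A+y_B+y_C)/3)
= (((-15.8)+16+14.5)/3, ((-29.5)+(-20.5)+(-29.5))/3)
= (4.9, -26.5)

(4.9, -26.5)


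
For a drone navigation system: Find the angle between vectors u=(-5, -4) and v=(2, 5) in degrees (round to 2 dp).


u.v = -30, |u| = sqrt(41) = 6.4031, |v| = sqrt(29) = 5.3852
cos(theta) = u.v/(|u||v|) = -30/sqrt(1189) = -0.870022
theta = acos(-0.870022) = 150.46 degrees

150.46 degrees


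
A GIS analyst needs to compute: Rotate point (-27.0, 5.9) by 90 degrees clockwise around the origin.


90° CW: (x,y) -> (y, -x)
(-27,5.9) -> (5.9, 27)

(5.9, 27)


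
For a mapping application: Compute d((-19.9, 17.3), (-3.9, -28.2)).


dx=16, dy=-45.5
d^2 = 16^2 + (-45.5)^2 = 2326.25
d = sqrt(2326.25) = 48.2312

48.2312


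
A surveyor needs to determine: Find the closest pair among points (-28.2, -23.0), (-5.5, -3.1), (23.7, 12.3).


d(P0,P1) = 30.1877, d(P0,P2) = 62.767, d(P1,P2) = 33.0121
Closest: P0 and P1

Closest pair: (-28.2, -23.0) and (-5.5, -3.1), distance = 30.1877


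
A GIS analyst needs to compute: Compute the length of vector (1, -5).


|u| = sqrt(1^2 + (-5)^2) = sqrt(26) = 5.099

5.099


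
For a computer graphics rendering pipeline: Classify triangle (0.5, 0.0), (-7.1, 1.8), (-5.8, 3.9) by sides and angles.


Side lengths squared: AB^2=61, BC^2=6.1, CA^2=54.9
Sorted: [6.1, 54.9, 61]
By sides: Scalene, By angles: Right

Scalene, Right


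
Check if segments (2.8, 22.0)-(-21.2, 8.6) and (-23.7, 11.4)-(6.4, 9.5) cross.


Cross products: d1=369.41, d2=-79.53, d3=-100.7, d4=348.24
d1*d2 < 0 and d3*d4 < 0? yes

Yes, they intersect


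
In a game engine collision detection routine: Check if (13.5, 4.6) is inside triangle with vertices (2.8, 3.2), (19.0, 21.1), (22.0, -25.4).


Cross products: AB x AP = -168.85, BC x BP = -305.25, CA x CP = -332.9
All same sign? yes

Yes, inside


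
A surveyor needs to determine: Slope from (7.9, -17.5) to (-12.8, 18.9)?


slope = (y2-y1)/(x2-x1) = (18.9-(-17.5))/((-12.8)-7.9) = 36.4/(-20.7) = -1.7585

-1.7585


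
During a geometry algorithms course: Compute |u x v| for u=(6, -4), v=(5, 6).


|u x v| = |6*6 - (-4)*5|
= |36 - (-20)| = 56

56


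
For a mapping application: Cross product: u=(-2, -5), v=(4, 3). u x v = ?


u x v = u_x*v_y - u_y*v_x = (-2)*3 - (-5)*4
= (-6) - (-20) = 14

14


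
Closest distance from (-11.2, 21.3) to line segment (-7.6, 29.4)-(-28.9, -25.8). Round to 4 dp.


Project P onto AB: t = 0.1496 (clamped to [0,1])
Closest point on segment: (-10.787, 21.1406)
Distance: 0.4426

0.4426


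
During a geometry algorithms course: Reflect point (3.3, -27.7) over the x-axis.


Reflection over x-axis: (x,y) -> (x,-y)
(3.3, -27.7) -> (3.3, 27.7)

(3.3, 27.7)


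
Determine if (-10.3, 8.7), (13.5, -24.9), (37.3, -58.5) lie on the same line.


Cross product: (13.5-(-10.3))*((-58.5)-8.7) - ((-24.9)-8.7)*(37.3-(-10.3))
= 0

Yes, collinear


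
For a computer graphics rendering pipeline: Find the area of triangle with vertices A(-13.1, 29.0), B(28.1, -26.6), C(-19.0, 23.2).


Area = |x_A(y_B-y_C) + x_B(y_C-y_A) + x_C(y_A-y_B)|/2
= |652.38 + (-162.98) + (-1056.4)|/2
= 567/2 = 283.5

283.5


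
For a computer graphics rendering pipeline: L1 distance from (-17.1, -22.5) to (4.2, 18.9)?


|(-17.1)-4.2| + |(-22.5)-18.9| = 21.3 + 41.4 = 62.7

62.7


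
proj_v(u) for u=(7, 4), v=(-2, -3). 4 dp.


u.v = -26, |v| = sqrt(13) = 3.6056
Scalar projection = u.v / |v| = -26 / sqrt(13) = -7.2111

-7.2111


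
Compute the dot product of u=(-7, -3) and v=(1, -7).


u . v = u_x*v_x + u_y*v_y = (-7)*1 + (-3)*(-7)
= (-7) + 21 = 14

14


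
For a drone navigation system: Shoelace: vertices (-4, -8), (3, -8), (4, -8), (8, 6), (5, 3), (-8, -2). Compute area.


Shoelace sum: ((-4)*(-8) - 3*(-8)) + (3*(-8) - 4*(-8)) + (4*6 - 8*(-8)) + (8*3 - 5*6) + (5*(-2) - (-8)*3) + ((-8)*(-8) - (-4)*(-2))
= 216
Area = |216|/2 = 108

108


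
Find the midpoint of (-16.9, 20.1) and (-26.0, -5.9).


M = (((-16.9)+(-26))/2, (20.1+(-5.9))/2)
= (-21.45, 7.1)

(-21.45, 7.1)


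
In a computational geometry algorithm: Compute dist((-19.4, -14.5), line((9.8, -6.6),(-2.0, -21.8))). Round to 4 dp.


|cross product| = 350.62
|line direction| = sqrt(370.28) = 19.2427
Distance = 350.62/sqrt(370.28) = 18.221

18.221


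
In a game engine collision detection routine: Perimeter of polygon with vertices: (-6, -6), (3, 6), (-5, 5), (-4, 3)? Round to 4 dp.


Sides: (-6, -6)->(3, 6): sqrt(225) = 15, (3, 6)->(-5, 5): sqrt(65) = 8.062258, (-5, 5)->(-4, 3): sqrt(5) = 2.236068, (-4, 3)->(-6, -6): sqrt(85) = 9.219544
Sum = 34.51787
Perimeter = 34.5179

34.5179


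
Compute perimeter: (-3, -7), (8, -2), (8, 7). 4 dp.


Sides: (-3, -7)->(8, -2): sqrt(146) = 12.083046, (8, -2)->(8, 7): sqrt(81) = 9, (8, 7)->(-3, -7): sqrt(317) = 17.804494
Sum = 38.88754
Perimeter = 38.8875

38.8875


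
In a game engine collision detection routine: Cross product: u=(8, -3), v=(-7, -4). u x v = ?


u x v = u_x*v_y - u_y*v_x = 8*(-4) - (-3)*(-7)
= (-32) - 21 = -53

-53


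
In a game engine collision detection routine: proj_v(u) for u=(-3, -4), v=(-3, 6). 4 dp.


u.v = -15, |v| = sqrt(45) = 6.7082
Scalar projection = u.v / |v| = -15 / sqrt(45) = -2.2361

-2.2361


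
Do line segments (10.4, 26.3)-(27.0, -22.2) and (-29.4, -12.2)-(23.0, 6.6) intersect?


Cross products: d1=1269.16, d2=-1584.32, d3=-2569.4, d4=284.08
d1*d2 < 0 and d3*d4 < 0? yes

Yes, they intersect


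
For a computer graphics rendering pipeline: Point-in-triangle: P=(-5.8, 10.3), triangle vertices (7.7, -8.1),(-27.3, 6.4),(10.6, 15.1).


Cross products: AB x AP = -448.25, BC x BP = -39.24, CA x CP = -366.56
All same sign? yes

Yes, inside


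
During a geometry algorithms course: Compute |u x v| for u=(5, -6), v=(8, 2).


|u x v| = |5*2 - (-6)*8|
= |10 - (-48)| = 58

58


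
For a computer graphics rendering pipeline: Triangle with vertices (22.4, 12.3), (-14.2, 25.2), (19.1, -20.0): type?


Side lengths squared: AB^2=1505.97, BC^2=3151.93, CA^2=1054.18
Sorted: [1054.18, 1505.97, 3151.93]
By sides: Scalene, By angles: Obtuse

Scalene, Obtuse


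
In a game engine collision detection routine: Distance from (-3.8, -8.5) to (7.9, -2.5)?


dx=11.7, dy=6
d^2 = 11.7^2 + 6^2 = 172.89
d = sqrt(172.89) = 13.1488

13.1488


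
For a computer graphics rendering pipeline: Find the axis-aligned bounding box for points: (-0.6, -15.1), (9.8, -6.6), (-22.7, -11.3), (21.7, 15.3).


x range: [-22.7, 21.7]
y range: [-15.1, 15.3]
Bounding box: (-22.7,-15.1) to (21.7,15.3)

(-22.7,-15.1) to (21.7,15.3)


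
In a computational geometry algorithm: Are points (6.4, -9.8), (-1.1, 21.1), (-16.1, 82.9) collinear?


Cross product: ((-1.1)-6.4)*(82.9-(-9.8)) - (21.1-(-9.8))*((-16.1)-6.4)
= 0

Yes, collinear


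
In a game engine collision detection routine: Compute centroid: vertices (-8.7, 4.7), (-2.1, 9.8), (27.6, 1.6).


Centroid = ((x_A+x_B+x_C)/3, (y_A+y_B+y_C)/3)
= (((-8.7)+(-2.1)+27.6)/3, (4.7+9.8+1.6)/3)
= (5.6, 5.3667)

(5.6, 5.3667)


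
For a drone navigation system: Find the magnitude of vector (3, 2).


|u| = sqrt(3^2 + 2^2) = sqrt(13) = 3.6056

3.6056


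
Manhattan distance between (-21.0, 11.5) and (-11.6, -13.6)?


|(-21)-(-11.6)| + |11.5-(-13.6)| = 9.4 + 25.1 = 34.5

34.5


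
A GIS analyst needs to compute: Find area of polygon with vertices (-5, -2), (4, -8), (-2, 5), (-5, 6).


Shoelace sum: ((-5)*(-8) - 4*(-2)) + (4*5 - (-2)*(-8)) + ((-2)*6 - (-5)*5) + ((-5)*(-2) - (-5)*6)
= 105
Area = |105|/2 = 52.5

52.5


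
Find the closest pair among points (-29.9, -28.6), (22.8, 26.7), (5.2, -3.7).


d(P0,P1) = 76.3897, d(P0,P2) = 43.0351, d(P1,P2) = 35.1272
Closest: P1 and P2

Closest pair: (22.8, 26.7) and (5.2, -3.7), distance = 35.1272


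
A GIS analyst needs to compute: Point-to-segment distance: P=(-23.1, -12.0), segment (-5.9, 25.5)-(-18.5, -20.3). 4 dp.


Project P onto AB: t = 0.8572 (clamped to [0,1])
Closest point on segment: (-16.7009, -13.7604)
Distance: 6.6368

6.6368


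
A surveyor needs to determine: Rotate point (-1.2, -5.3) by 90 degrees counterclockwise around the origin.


90° CCW: (x,y) -> (-y, x)
(-1.2,-5.3) -> (5.3, -1.2)

(5.3, -1.2)


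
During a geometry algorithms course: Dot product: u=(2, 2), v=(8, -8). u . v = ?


u . v = u_x*v_x + u_y*v_y = 2*8 + 2*(-8)
= 16 + (-16) = 0

0


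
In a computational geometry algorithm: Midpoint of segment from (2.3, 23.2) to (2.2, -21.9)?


M = ((2.3+2.2)/2, (23.2+(-21.9))/2)
= (2.25, 0.65)

(2.25, 0.65)


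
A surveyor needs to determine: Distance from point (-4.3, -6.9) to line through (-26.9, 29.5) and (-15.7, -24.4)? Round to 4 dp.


|cross product| = 810.46
|line direction| = sqrt(3030.65) = 55.0513
Distance = 810.46/sqrt(3030.65) = 14.7219

14.7219


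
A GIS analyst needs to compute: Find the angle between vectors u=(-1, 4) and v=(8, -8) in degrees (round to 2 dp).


u.v = -40, |u| = sqrt(17) = 4.1231, |v| = sqrt(128) = 11.3137
cos(theta) = u.v/(|u||v|) = -40/sqrt(2176) = -0.857493
theta = acos(-0.857493) = 149.04 degrees

149.04 degrees


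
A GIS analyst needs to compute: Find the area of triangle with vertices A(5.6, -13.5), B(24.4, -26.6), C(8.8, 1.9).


Area = |x_A(y_B-y_C) + x_B(y_C-y_A) + x_C(y_A-y_B)|/2
= |(-159.6) + 375.76 + 115.28|/2
= 331.44/2 = 165.72

165.72


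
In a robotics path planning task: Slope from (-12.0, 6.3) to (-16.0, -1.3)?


slope = (y2-y1)/(x2-x1) = ((-1.3)-6.3)/((-16)-(-12)) = (-7.6)/(-4) = 1.9

1.9


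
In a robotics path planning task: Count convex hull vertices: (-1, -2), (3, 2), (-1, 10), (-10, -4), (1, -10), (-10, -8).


Convex hull vertices (CCW): (-10, -8), (1, -10), (3, 2), (-1, 10), (-10, -4)
Count = 5

5


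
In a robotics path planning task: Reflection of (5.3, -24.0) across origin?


Reflection over origin: (x,y) -> (-x,-y)
(5.3, -24) -> (-5.3, 24)

(-5.3, 24)


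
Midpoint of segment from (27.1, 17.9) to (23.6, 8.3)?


M = ((27.1+23.6)/2, (17.9+8.3)/2)
= (25.35, 13.1)

(25.35, 13.1)


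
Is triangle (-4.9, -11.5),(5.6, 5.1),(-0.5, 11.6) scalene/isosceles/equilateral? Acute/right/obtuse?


Side lengths squared: AB^2=385.81, BC^2=79.46, CA^2=552.97
Sorted: [79.46, 385.81, 552.97]
By sides: Scalene, By angles: Obtuse

Scalene, Obtuse


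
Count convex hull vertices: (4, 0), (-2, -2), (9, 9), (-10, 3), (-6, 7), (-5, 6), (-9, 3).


Convex hull vertices (CCW): (-10, 3), (-2, -2), (4, 0), (9, 9), (-6, 7)
Count = 5

5


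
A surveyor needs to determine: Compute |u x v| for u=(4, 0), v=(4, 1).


|u x v| = |4*1 - 0*4|
= |4 - 0| = 4

4


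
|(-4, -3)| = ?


|u| = sqrt((-4)^2 + (-3)^2) = sqrt(25) = 5

5


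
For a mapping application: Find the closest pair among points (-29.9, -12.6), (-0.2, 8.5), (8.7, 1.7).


d(P0,P1) = 36.4321, d(P0,P2) = 41.1637, d(P1,P2) = 11.2004
Closest: P1 and P2

Closest pair: (-0.2, 8.5) and (8.7, 1.7), distance = 11.2004


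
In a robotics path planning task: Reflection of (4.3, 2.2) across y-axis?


Reflection over y-axis: (x,y) -> (-x,y)
(4.3, 2.2) -> (-4.3, 2.2)

(-4.3, 2.2)


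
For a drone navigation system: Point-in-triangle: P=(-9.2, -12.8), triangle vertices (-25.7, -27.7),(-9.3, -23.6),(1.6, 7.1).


Cross products: AB x AP = 176.71, BC x BP = 114.65, CA x CP = 167.43
All same sign? yes

Yes, inside


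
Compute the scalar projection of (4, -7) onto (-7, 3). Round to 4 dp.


u.v = -49, |v| = sqrt(58) = 7.6158
Scalar projection = u.v / |v| = -49 / sqrt(58) = -6.434

-6.434


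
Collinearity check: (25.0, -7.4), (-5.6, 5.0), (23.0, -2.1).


Cross product: ((-5.6)-25)*((-2.1)-(-7.4)) - (5-(-7.4))*(23-25)
= -137.38

No, not collinear


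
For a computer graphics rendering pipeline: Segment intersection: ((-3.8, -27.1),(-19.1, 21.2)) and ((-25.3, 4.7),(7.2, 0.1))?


Cross products: d1=-934.6, d2=564.77, d3=551.91, d4=-947.46
d1*d2 < 0 and d3*d4 < 0? yes

Yes, they intersect


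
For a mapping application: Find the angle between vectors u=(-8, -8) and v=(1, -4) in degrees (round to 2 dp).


u.v = 24, |u| = sqrt(128) = 11.3137, |v| = sqrt(17) = 4.1231
cos(theta) = u.v/(|u||v|) = 24/sqrt(2176) = 0.514496
theta = acos(0.514496) = 59.04 degrees

59.04 degrees


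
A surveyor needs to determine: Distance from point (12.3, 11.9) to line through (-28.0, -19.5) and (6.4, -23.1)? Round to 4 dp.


|cross product| = 1225.24
|line direction| = sqrt(1196.32) = 34.5879
Distance = 1225.24/sqrt(1196.32) = 35.424

35.424


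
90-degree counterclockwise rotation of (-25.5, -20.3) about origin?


90° CCW: (x,y) -> (-y, x)
(-25.5,-20.3) -> (20.3, -25.5)

(20.3, -25.5)


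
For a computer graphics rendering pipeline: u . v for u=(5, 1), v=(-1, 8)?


u . v = u_x*v_x + u_y*v_y = 5*(-1) + 1*8
= (-5) + 8 = 3

3


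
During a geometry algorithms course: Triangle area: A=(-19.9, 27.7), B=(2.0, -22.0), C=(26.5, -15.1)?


Area = |x_A(y_B-y_C) + x_B(y_C-y_A) + x_C(y_A-y_B)|/2
= |137.31 + (-85.6) + 1317.05|/2
= 1368.76/2 = 684.38

684.38


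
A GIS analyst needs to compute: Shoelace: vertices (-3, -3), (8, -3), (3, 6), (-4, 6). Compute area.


Shoelace sum: ((-3)*(-3) - 8*(-3)) + (8*6 - 3*(-3)) + (3*6 - (-4)*6) + ((-4)*(-3) - (-3)*6)
= 162
Area = |162|/2 = 81

81


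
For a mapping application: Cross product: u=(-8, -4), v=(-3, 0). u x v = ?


u x v = u_x*v_y - u_y*v_x = (-8)*0 - (-4)*(-3)
= 0 - 12 = -12

-12


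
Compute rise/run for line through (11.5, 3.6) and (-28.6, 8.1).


slope = (y2-y1)/(x2-x1) = (8.1-3.6)/((-28.6)-11.5) = 4.5/(-40.1) = -0.1122

-0.1122


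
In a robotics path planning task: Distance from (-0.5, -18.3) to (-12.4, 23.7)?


dx=-11.9, dy=42
d^2 = (-11.9)^2 + 42^2 = 1905.61
d = sqrt(1905.61) = 43.6533

43.6533


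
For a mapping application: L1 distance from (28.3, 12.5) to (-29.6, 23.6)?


|28.3-(-29.6)| + |12.5-23.6| = 57.9 + 11.1 = 69

69


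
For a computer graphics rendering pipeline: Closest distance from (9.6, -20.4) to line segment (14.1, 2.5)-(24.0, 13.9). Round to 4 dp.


Project P onto AB: t = 0 (clamped to [0,1])
Closest point on segment: (14.1, 2.5)
Distance: 23.338

23.338


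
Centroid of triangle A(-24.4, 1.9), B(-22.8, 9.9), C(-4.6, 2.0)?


Centroid = ((x_A+x_B+x_C)/3, (y_A+y_B+y_C)/3)
= (((-24.4)+(-22.8)+(-4.6))/3, (1.9+9.9+2)/3)
= (-17.2667, 4.6)

(-17.2667, 4.6)


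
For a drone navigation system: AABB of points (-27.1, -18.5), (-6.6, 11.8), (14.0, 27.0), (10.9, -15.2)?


x range: [-27.1, 14]
y range: [-18.5, 27]
Bounding box: (-27.1,-18.5) to (14,27)

(-27.1,-18.5) to (14,27)


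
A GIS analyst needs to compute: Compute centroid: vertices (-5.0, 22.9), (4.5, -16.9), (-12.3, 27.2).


Centroid = ((x_A+x_B+x_C)/3, (y_A+y_B+y_C)/3)
= (((-5)+4.5+(-12.3))/3, (22.9+(-16.9)+27.2)/3)
= (-4.2667, 11.0667)

(-4.2667, 11.0667)


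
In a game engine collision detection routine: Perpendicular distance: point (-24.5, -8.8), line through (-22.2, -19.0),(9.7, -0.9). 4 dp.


|cross product| = 367.01
|line direction| = sqrt(1345.22) = 36.6772
Distance = 367.01/sqrt(1345.22) = 10.0065

10.0065


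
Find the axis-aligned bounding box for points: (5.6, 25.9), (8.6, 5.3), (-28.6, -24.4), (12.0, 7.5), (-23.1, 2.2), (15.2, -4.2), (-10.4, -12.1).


x range: [-28.6, 15.2]
y range: [-24.4, 25.9]
Bounding box: (-28.6,-24.4) to (15.2,25.9)

(-28.6,-24.4) to (15.2,25.9)


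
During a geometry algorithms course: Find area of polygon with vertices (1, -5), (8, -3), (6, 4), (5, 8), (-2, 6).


Shoelace sum: (1*(-3) - 8*(-5)) + (8*4 - 6*(-3)) + (6*8 - 5*4) + (5*6 - (-2)*8) + ((-2)*(-5) - 1*6)
= 165
Area = |165|/2 = 82.5

82.5


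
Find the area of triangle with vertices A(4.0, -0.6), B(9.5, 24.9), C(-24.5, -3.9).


Area = |x_A(y_B-y_C) + x_B(y_C-y_A) + x_C(y_A-y_B)|/2
= |115.2 + (-31.35) + 624.75|/2
= 708.6/2 = 354.3

354.3


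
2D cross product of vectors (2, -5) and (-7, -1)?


u x v = u_x*v_y - u_y*v_x = 2*(-1) - (-5)*(-7)
= (-2) - 35 = -37

-37


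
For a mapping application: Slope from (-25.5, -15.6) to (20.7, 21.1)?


slope = (y2-y1)/(x2-x1) = (21.1-(-15.6))/(20.7-(-25.5)) = 36.7/46.2 = 0.7944

0.7944


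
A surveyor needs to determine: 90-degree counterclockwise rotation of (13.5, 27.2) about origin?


90° CCW: (x,y) -> (-y, x)
(13.5,27.2) -> (-27.2, 13.5)

(-27.2, 13.5)


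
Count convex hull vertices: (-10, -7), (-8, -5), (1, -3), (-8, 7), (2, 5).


Convex hull vertices (CCW): (-10, -7), (1, -3), (2, 5), (-8, 7)
Count = 4

4


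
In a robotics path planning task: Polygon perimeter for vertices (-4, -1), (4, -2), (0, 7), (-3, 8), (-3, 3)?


Sides: (-4, -1)->(4, -2): sqrt(65) = 8.062258, (4, -2)->(0, 7): sqrt(97) = 9.848858, (0, 7)->(-3, 8): sqrt(10) = 3.162278, (-3, 8)->(-3, 3): sqrt(25) = 5, (-3, 3)->(-4, -1): sqrt(17) = 4.123106
Sum = 30.1965
Perimeter = 30.1965

30.1965


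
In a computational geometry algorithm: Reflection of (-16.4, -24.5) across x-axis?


Reflection over x-axis: (x,y) -> (x,-y)
(-16.4, -24.5) -> (-16.4, 24.5)

(-16.4, 24.5)


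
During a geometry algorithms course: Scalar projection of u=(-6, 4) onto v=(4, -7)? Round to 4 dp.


u.v = -52, |v| = sqrt(65) = 8.0623
Scalar projection = u.v / |v| = -52 / sqrt(65) = -6.4498

-6.4498


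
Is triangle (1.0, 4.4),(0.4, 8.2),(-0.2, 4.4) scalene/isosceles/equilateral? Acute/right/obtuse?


Side lengths squared: AB^2=14.8, BC^2=14.8, CA^2=1.44
Sorted: [1.44, 14.8, 14.8]
By sides: Isosceles, By angles: Acute

Isosceles, Acute


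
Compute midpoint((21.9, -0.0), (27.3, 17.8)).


M = ((21.9+27.3)/2, (0+17.8)/2)
= (24.6, 8.9)

(24.6, 8.9)


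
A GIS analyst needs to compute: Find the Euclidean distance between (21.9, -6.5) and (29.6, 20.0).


dx=7.7, dy=26.5
d^2 = 7.7^2 + 26.5^2 = 761.54
d = sqrt(761.54) = 27.596

27.596


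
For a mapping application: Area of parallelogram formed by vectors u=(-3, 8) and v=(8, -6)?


|u x v| = |(-3)*(-6) - 8*8|
= |18 - 64| = 46

46


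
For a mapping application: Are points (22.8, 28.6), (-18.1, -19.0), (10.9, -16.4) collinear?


Cross product: ((-18.1)-22.8)*((-16.4)-28.6) - ((-19)-28.6)*(10.9-22.8)
= 1274.06

No, not collinear


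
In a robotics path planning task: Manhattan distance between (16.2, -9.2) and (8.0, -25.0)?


|16.2-8| + |(-9.2)-(-25)| = 8.2 + 15.8 = 24

24


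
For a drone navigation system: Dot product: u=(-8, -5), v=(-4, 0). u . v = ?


u . v = u_x*v_x + u_y*v_y = (-8)*(-4) + (-5)*0
= 32 + 0 = 32

32


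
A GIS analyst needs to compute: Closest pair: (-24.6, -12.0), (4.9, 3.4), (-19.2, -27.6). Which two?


d(P0,P1) = 33.2778, d(P0,P2) = 16.5082, d(P1,P2) = 39.2659
Closest: P0 and P2

Closest pair: (-24.6, -12.0) and (-19.2, -27.6), distance = 16.5082


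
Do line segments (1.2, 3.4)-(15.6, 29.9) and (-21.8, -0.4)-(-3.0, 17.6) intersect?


Cross products: d1=-342.56, d2=-103.56, d3=554.78, d4=315.78
d1*d2 < 0 and d3*d4 < 0? no

No, they don't intersect


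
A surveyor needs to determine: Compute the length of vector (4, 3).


|u| = sqrt(4^2 + 3^2) = sqrt(25) = 5

5


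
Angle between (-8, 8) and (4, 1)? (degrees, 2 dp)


u.v = -24, |u| = sqrt(128) = 11.3137, |v| = sqrt(17) = 4.1231
cos(theta) = u.v/(|u||v|) = -24/sqrt(2176) = -0.514496
theta = acos(-0.514496) = 120.96 degrees

120.96 degrees


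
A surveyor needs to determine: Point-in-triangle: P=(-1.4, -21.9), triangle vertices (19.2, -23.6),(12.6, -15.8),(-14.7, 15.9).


Cross products: AB x AP = 149.46, BC x BP = 610.33, CA x CP = -756.07
All same sign? no

No, outside


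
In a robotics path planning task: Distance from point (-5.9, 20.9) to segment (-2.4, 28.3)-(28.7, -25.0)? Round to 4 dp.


Project P onto AB: t = 0.075 (clamped to [0,1])
Closest point on segment: (-0.0678, 24.303)
Distance: 6.7524

6.7524


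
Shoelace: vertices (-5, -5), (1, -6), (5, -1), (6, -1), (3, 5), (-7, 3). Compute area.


Shoelace sum: ((-5)*(-6) - 1*(-5)) + (1*(-1) - 5*(-6)) + (5*(-1) - 6*(-1)) + (6*5 - 3*(-1)) + (3*3 - (-7)*5) + ((-7)*(-5) - (-5)*3)
= 192
Area = |192|/2 = 96

96


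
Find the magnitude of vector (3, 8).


|u| = sqrt(3^2 + 8^2) = sqrt(73) = 8.544

8.544


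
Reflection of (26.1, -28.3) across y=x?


Reflection over y=x: (x,y) -> (y,x)
(26.1, -28.3) -> (-28.3, 26.1)

(-28.3, 26.1)


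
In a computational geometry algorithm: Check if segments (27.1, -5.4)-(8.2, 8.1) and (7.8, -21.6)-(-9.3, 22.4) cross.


Cross products: d1=-1126.22, d2=-525.47, d3=566.73, d4=-34.02
d1*d2 < 0 and d3*d4 < 0? no

No, they don't intersect
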